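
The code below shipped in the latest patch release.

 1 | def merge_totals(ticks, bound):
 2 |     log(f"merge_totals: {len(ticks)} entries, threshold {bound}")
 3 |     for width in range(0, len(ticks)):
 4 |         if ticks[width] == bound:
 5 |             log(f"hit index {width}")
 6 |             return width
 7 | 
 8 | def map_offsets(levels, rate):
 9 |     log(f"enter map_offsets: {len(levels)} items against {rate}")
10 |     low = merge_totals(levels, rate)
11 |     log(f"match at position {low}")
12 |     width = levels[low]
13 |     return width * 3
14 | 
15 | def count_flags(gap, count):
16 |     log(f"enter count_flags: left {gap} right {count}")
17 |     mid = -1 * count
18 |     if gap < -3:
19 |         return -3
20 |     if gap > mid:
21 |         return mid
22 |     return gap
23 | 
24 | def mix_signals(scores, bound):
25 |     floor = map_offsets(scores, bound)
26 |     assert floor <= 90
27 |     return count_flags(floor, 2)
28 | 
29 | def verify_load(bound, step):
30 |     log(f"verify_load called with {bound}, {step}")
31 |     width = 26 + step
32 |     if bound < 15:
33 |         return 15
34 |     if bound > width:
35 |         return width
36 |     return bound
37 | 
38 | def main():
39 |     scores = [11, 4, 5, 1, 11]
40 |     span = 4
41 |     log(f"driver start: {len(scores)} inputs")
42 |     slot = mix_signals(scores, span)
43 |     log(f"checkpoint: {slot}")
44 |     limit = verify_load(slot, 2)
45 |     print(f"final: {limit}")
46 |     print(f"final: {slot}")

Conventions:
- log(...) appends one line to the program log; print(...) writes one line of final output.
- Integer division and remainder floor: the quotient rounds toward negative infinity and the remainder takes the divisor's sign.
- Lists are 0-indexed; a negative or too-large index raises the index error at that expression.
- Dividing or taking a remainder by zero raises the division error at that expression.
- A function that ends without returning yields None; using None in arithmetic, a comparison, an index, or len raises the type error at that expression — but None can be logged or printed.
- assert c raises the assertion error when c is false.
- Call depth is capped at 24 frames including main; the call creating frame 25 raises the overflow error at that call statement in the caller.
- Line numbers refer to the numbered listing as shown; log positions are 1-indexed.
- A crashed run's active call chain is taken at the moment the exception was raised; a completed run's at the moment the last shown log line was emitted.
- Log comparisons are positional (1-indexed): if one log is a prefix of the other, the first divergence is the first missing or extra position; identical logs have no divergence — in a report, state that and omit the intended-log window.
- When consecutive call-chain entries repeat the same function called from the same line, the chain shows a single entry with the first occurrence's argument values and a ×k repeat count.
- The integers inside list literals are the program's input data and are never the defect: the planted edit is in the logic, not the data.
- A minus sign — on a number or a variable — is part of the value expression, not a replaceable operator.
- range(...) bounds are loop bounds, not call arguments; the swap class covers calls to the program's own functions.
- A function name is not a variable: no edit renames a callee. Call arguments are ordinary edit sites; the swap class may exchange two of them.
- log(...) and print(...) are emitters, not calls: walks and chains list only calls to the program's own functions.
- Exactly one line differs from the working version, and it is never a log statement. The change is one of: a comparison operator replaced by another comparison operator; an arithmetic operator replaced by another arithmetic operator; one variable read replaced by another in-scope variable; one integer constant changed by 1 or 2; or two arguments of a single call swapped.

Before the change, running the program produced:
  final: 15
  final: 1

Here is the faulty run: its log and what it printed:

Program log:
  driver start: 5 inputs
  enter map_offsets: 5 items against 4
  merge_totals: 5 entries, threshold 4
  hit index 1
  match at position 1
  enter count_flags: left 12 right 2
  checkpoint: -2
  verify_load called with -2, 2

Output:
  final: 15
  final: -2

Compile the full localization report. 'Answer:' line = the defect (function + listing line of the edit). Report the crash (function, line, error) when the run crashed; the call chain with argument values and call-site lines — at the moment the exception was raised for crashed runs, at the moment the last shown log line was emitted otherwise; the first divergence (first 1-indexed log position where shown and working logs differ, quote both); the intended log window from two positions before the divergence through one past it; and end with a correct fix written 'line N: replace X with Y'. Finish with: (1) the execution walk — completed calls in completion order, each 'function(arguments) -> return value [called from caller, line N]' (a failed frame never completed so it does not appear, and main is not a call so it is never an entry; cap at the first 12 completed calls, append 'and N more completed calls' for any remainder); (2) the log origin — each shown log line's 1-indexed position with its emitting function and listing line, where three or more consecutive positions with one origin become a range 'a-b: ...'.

Answer: the defect is in count_flags at line 17.
Key fact: Log line 7 is where behavior first shows: 'checkpoint: -2' appears instead of 'checkpoint: 1'.
Call chain: main -> verify_load(-2, 2) (called at line 44).
First divergence: at position 7 the run shows 'checkpoint: -2' where the working version logs 'checkpoint: 1'.
Intended log window:
  5: match at position 1
  6: enter count_flags: left 12 right 2
  7: checkpoint: 1
  8: verify_load called with 1, 2
Execution walk:
  merge_totals([11, 4, 5, 1, 11], 4) -> 1  [called from map_offsets, line 10]
  map_offsets([11, 4, 5, 1, 11], 4) -> 12  [called from mix_signals, line 25]
  count_flags(12, 2) -> -2  [called from mix_signals, line 27]
  mix_signals([11, 4, 5, 1, 11], 4) -> -2  [called from main, line 42]
  verify_load(-2, 2) -> 15  [called from main, line 44]
Origin of each log line:
  1: logged in main at line 41
  2: logged in map_offsets at line 9
  3: logged in merge_totals at line 2
  4: logged in merge_totals at line 5
  5: logged in map_offsets at line 11
  6: logged in count_flags at line 16
  7: logged in main at line 43
  8: logged in verify_load at line 30
A correct fix: line 17: replace `*` with `+`.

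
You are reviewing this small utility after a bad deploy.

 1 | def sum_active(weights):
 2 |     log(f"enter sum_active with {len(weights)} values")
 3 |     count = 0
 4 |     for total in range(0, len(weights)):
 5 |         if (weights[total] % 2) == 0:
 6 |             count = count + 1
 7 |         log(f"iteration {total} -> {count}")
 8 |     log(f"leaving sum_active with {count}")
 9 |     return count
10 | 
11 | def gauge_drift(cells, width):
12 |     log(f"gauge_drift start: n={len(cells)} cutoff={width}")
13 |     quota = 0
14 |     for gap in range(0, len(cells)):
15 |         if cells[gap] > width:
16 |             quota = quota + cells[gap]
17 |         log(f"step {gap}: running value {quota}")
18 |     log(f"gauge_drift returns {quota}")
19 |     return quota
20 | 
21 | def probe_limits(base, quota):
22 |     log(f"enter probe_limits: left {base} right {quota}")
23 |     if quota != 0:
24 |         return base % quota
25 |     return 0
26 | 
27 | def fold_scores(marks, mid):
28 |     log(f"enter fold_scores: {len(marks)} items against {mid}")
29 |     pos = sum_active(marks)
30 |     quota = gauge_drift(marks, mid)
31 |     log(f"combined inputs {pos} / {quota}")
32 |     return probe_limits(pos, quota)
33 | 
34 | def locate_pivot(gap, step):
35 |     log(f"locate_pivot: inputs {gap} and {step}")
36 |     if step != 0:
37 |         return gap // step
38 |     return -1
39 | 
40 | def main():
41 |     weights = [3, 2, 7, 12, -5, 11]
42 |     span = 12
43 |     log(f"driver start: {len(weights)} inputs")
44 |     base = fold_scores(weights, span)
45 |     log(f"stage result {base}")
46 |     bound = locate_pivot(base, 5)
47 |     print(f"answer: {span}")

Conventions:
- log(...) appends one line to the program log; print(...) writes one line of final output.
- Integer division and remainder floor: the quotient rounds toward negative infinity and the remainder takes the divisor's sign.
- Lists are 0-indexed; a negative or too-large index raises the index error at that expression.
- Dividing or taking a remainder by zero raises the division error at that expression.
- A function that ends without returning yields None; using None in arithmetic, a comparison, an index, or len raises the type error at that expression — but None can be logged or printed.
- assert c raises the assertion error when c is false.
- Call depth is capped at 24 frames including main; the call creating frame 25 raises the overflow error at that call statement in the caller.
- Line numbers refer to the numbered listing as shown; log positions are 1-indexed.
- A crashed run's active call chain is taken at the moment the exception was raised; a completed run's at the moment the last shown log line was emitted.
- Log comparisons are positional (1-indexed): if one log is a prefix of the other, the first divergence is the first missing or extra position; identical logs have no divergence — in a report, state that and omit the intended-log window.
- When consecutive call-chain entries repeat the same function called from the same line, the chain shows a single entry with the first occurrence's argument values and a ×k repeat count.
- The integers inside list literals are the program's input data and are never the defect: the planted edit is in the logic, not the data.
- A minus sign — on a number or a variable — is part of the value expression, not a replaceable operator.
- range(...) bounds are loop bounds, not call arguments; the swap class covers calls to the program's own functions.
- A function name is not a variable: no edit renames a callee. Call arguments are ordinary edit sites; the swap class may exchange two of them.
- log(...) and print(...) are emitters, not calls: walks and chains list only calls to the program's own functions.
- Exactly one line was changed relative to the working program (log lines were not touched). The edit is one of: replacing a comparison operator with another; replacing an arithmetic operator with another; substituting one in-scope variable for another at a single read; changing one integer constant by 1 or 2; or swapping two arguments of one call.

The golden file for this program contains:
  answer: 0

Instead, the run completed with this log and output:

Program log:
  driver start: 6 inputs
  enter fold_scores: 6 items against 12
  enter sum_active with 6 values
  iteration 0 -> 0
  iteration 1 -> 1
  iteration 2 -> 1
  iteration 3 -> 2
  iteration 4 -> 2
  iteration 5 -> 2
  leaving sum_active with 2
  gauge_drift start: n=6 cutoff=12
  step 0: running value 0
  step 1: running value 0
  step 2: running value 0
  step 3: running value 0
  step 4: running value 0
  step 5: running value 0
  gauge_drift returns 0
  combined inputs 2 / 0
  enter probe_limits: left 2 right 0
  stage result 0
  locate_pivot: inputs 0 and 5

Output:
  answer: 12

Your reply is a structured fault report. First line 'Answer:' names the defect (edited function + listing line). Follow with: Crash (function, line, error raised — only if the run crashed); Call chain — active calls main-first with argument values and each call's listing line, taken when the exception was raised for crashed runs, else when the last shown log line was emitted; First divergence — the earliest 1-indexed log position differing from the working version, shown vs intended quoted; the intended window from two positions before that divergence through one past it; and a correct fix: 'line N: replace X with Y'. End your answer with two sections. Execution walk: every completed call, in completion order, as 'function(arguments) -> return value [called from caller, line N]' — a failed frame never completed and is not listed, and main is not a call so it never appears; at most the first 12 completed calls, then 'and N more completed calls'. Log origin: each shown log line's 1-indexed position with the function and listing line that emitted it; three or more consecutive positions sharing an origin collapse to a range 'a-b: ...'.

Answer: the defect is in main at line 47.
Key fact: The logs agree in full; only the final output differs.
Call chain: main -> locate_pivot(0, 5) (called at line 46).
First divergence: none; the two logs match at every position.
Execution walk:
  sum_active([3, 2, 7, 12, -5, 11]) -> 2  [called from fold_scores, line 29]
  gauge_drift([3, 2, 7, 12, -5, 11], 12) -> 0  [called from fold_scores, line 30]
  probe_limits(2, 0) -> 0  [called from fold_scores, line 32]
  fold_scores([3, 2, 7, 12, -5, 11], 12) -> 0  [called from main, line 44]
  locate_pivot(0, 5) -> 0  [called from main, line 46]
Log origin:
  1 — main, line 43
  2 — fold_scores, line 28
  3 — sum_active, line 2
  4-9 — sum_active, line 7
  10 — sum_active, line 8
  11 — gauge_drift, line 12
  12-17 — gauge_drift, line 17
  18 — gauge_drift, line 18
  19 — fold_scores, line 31
  20 — probe_limits, line 22
  21 — main, line 45
  22 — locate_pivot, line 35
A correct fix: line 47: replace `span` with `bound`.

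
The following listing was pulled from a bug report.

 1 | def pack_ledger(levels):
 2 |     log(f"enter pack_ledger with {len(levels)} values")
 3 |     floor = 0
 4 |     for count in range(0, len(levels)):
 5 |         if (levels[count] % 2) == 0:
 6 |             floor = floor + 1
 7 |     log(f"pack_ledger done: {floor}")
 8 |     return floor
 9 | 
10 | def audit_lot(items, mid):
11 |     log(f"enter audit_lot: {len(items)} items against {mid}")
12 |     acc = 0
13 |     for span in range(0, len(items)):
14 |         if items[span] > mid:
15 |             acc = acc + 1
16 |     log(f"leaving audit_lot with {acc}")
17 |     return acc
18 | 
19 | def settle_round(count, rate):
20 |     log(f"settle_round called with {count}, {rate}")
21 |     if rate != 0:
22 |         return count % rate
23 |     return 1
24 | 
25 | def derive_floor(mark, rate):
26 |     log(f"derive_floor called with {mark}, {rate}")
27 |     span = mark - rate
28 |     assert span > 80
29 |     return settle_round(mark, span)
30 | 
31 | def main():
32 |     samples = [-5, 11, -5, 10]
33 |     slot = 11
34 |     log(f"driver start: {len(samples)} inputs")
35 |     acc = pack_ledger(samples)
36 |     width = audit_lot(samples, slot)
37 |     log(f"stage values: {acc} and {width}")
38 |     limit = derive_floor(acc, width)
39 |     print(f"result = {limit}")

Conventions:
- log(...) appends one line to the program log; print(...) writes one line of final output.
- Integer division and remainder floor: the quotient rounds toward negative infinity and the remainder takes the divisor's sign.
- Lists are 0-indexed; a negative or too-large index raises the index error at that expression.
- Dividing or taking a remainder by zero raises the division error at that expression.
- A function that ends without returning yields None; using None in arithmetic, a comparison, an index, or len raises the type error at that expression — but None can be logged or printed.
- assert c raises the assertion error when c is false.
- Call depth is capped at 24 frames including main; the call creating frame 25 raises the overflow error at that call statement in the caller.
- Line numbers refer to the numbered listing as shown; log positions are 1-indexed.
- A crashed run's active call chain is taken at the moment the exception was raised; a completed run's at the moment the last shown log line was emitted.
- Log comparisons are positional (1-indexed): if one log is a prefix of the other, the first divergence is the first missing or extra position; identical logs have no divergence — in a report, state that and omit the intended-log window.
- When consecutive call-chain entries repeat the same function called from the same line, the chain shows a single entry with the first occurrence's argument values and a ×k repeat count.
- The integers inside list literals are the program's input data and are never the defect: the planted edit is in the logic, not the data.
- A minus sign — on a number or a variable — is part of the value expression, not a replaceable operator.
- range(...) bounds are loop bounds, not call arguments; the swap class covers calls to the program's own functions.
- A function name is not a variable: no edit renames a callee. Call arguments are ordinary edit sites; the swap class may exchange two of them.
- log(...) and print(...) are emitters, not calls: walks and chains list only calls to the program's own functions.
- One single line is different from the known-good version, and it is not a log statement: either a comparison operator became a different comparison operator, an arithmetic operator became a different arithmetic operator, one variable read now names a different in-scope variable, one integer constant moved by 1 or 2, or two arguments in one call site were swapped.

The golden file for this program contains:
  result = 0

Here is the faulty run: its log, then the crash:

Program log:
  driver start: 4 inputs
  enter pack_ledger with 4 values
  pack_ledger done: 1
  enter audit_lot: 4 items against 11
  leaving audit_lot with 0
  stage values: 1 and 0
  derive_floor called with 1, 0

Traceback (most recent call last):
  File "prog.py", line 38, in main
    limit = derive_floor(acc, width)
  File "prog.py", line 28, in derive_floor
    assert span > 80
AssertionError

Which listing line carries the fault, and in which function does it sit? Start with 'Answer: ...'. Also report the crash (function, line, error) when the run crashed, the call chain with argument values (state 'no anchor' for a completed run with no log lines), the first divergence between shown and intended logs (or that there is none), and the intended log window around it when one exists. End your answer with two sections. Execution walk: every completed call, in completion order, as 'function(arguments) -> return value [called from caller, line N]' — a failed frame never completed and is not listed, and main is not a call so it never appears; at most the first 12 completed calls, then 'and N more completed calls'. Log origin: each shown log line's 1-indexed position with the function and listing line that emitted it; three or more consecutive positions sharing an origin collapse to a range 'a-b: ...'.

Answer: the defect is in derive_floor at line 28.
The tell: A complete run would log 'settle_round called with 1, 1' next, but this one stopped at 7 lines.
Crash: derive_floor, line 28, AssertionError.
Call chain: main -> derive_floor(1, 0) (called at line 38).
First divergence: position 8; the shown log stops at 7 lines while the working version next logs 'settle_round called with 1, 1'.
Intended log window:
  6: stage values: 1 and 0
  7: derive_floor called with 1, 0
  8: settle_round called with 1, 1
Execution walk:
  pack_ledger([-5, 11, -5, 10]) -> 1  [called from main, line 35]
  audit_lot([-5, 11, -5, 10], 11) -> 0  [called from main, line 36]
Log origins:
  1: logged in main at line 34
  2: logged in pack_ledger at line 2
  3: logged in pack_ledger at line 7
  4: logged in audit_lot at line 11
  5: logged in audit_lot at line 16
  6: logged in main at line 37
  7: logged in derive_floor at line 26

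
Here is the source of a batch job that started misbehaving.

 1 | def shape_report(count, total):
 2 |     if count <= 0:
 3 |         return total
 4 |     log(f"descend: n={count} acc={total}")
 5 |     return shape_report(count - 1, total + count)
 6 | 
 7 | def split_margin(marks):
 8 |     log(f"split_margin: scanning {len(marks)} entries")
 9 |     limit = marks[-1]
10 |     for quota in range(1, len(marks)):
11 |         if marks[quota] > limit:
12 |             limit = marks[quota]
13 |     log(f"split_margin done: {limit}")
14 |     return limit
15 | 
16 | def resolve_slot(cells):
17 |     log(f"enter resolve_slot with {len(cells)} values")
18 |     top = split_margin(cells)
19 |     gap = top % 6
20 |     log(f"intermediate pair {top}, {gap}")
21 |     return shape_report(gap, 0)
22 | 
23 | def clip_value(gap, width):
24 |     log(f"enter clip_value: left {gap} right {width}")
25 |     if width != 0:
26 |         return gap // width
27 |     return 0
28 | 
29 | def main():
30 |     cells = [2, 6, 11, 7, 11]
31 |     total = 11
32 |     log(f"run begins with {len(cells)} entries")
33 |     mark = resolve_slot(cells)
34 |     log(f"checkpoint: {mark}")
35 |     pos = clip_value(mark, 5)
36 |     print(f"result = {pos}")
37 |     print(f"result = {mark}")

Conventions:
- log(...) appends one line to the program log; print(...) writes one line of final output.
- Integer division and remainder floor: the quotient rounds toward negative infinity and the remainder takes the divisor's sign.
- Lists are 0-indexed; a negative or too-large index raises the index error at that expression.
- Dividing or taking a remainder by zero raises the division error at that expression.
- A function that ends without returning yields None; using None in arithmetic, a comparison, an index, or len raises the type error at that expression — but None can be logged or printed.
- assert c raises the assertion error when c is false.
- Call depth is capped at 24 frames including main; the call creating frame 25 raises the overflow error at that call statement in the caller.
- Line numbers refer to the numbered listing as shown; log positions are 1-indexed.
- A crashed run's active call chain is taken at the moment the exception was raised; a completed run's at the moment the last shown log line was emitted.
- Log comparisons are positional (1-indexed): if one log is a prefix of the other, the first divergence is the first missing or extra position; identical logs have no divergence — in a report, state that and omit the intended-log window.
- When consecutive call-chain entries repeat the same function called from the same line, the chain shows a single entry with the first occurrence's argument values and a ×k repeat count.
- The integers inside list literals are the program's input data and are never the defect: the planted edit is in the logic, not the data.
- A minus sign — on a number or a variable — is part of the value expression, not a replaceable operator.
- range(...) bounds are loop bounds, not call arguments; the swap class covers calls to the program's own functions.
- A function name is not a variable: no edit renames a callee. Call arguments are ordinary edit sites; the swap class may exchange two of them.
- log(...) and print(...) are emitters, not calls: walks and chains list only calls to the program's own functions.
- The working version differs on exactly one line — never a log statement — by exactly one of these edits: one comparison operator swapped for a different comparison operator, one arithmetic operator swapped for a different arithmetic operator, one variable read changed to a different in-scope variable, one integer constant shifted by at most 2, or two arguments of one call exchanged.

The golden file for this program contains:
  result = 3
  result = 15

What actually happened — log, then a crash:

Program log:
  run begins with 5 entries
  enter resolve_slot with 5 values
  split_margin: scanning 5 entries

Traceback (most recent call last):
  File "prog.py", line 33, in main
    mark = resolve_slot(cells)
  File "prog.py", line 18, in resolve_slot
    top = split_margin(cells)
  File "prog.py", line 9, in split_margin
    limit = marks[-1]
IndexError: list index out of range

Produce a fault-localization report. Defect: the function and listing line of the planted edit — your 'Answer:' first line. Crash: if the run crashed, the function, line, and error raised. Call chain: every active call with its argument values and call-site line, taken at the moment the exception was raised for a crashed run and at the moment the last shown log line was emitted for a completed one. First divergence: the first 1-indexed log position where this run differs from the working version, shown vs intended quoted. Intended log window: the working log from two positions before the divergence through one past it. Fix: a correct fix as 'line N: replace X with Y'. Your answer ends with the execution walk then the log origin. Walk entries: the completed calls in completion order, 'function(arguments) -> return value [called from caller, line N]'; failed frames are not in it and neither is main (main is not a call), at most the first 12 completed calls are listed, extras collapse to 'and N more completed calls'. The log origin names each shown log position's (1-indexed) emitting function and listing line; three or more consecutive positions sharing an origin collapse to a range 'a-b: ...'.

Answer: the defect is in split_margin at line 9.
The tell: Only 3 log lines were emitted before the run died; the intended continuation was 'split_margin done: 11'.
Crash: split_margin, line 9, IndexError.
Call chain: main -> resolve_slot([2, 6, 11, 7, 11]) (called at line 33) -> split_margin([2, 6, 11, 7, 11]) (called at line 18).
First divergence: position 4 — after 3 matching lines the faulty run goes silent; intended next line 'split_margin done: 11'.
Intended log window:
  2: enter resolve_slot with 5 values
  3: split_margin: scanning 5 entries
  4: split_margin done: 11
  5: intermediate pair 11, 5
Execution walk:
  (no call completed)
Origin of each log line:
  1: emitted by main (line 32)
  2: emitted by resolve_slot (line 17)
  3: emitted by split_margin (line 8)
A correct fix: line 9: replace `-1` with `0`.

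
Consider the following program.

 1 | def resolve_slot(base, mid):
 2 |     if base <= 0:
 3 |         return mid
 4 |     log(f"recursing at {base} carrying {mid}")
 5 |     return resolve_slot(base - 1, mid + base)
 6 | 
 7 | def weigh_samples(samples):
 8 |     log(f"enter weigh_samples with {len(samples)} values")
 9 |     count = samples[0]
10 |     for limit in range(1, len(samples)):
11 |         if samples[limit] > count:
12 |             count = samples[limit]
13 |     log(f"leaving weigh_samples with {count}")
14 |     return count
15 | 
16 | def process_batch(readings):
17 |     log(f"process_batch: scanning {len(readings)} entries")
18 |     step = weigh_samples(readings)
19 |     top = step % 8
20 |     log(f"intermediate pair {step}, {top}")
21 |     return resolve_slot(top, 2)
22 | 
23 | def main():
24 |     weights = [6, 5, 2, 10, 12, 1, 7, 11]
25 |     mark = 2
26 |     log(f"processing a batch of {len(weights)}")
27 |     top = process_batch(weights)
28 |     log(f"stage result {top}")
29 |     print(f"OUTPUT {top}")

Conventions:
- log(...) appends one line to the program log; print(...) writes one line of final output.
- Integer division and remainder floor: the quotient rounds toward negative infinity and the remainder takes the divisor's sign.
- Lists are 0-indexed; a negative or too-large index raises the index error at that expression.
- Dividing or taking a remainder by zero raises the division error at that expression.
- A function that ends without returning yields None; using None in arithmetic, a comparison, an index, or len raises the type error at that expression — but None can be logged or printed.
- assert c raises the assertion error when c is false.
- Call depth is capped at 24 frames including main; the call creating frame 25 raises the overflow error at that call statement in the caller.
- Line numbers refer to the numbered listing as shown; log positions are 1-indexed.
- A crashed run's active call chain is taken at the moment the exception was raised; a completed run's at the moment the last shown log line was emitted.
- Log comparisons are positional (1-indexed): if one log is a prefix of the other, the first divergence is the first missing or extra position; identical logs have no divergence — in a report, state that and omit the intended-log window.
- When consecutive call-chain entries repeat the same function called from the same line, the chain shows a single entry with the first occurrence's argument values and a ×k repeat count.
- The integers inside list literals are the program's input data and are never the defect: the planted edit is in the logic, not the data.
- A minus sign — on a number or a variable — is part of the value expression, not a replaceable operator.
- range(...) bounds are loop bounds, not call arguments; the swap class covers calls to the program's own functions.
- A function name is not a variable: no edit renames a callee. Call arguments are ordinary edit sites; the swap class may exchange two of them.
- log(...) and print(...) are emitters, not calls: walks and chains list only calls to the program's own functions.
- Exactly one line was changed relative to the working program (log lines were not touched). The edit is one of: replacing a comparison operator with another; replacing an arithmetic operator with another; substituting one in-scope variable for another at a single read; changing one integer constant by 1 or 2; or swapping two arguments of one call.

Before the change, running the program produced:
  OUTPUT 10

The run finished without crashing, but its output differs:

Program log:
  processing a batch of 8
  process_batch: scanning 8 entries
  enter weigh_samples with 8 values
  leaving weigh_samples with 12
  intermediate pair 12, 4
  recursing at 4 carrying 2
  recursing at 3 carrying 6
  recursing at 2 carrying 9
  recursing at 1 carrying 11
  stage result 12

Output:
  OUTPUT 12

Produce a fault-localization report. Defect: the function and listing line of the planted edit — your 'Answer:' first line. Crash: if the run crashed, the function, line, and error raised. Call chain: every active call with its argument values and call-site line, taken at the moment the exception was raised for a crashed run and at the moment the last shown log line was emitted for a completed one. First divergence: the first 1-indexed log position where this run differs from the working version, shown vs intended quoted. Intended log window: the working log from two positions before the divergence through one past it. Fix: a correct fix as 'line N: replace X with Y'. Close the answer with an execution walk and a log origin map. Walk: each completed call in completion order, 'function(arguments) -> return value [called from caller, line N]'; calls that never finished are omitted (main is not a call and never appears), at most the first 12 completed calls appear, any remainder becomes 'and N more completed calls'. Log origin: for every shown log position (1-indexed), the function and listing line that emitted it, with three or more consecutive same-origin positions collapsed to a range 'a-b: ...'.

Answer: the defect is in process_batch at line 21.
Key fact: Position 6 is the first bad log line: 'recursing at 4 carrying 2' should read 'recursing at 4 carrying 0'.
Call chain: main.
First divergence: position 6; shown 'recursing at 4 carrying 2' vs intended 'recursing at 4 carrying 0'.
Intended log window:
  4: leaving weigh_samples with 12
  5: intermediate pair 12, 4
  6: recursing at 4 carrying 0
  7: recursing at 3 carrying 4
Execution walk:
  weigh_samples([6, 5, 2, 10, 12, 1, 7, 11]) -> 12  [called from process_batch, line 18]
  resolve_slot(0, 12) -> 12  [called from resolve_slot, line 5]
  resolve_slot(1, 11) -> 12  [called from resolve_slot, line 5]
  resolve_slot(2, 9) -> 12  [called from resolve_slot, line 5]
  resolve_slot(3, 6) -> 12  [called from resolve_slot, line 5]
  resolve_slot(4, 2) -> 12  [called from process_batch, line 21]
  process_batch([6, 5, 2, 10, 12, 1, 7, 11]) -> 12  [called from main, line 27]
Log line origins:
  1 — main, line 26
  2 — process_batch, line 17
  3 — weigh_samples, line 8
  4 — weigh_samples, line 13
  5 — process_batch, line 20
  6-9 — resolve_slot, line 4
  10 — main, line 28
A correct fix: line 21: replace `2` with `0`.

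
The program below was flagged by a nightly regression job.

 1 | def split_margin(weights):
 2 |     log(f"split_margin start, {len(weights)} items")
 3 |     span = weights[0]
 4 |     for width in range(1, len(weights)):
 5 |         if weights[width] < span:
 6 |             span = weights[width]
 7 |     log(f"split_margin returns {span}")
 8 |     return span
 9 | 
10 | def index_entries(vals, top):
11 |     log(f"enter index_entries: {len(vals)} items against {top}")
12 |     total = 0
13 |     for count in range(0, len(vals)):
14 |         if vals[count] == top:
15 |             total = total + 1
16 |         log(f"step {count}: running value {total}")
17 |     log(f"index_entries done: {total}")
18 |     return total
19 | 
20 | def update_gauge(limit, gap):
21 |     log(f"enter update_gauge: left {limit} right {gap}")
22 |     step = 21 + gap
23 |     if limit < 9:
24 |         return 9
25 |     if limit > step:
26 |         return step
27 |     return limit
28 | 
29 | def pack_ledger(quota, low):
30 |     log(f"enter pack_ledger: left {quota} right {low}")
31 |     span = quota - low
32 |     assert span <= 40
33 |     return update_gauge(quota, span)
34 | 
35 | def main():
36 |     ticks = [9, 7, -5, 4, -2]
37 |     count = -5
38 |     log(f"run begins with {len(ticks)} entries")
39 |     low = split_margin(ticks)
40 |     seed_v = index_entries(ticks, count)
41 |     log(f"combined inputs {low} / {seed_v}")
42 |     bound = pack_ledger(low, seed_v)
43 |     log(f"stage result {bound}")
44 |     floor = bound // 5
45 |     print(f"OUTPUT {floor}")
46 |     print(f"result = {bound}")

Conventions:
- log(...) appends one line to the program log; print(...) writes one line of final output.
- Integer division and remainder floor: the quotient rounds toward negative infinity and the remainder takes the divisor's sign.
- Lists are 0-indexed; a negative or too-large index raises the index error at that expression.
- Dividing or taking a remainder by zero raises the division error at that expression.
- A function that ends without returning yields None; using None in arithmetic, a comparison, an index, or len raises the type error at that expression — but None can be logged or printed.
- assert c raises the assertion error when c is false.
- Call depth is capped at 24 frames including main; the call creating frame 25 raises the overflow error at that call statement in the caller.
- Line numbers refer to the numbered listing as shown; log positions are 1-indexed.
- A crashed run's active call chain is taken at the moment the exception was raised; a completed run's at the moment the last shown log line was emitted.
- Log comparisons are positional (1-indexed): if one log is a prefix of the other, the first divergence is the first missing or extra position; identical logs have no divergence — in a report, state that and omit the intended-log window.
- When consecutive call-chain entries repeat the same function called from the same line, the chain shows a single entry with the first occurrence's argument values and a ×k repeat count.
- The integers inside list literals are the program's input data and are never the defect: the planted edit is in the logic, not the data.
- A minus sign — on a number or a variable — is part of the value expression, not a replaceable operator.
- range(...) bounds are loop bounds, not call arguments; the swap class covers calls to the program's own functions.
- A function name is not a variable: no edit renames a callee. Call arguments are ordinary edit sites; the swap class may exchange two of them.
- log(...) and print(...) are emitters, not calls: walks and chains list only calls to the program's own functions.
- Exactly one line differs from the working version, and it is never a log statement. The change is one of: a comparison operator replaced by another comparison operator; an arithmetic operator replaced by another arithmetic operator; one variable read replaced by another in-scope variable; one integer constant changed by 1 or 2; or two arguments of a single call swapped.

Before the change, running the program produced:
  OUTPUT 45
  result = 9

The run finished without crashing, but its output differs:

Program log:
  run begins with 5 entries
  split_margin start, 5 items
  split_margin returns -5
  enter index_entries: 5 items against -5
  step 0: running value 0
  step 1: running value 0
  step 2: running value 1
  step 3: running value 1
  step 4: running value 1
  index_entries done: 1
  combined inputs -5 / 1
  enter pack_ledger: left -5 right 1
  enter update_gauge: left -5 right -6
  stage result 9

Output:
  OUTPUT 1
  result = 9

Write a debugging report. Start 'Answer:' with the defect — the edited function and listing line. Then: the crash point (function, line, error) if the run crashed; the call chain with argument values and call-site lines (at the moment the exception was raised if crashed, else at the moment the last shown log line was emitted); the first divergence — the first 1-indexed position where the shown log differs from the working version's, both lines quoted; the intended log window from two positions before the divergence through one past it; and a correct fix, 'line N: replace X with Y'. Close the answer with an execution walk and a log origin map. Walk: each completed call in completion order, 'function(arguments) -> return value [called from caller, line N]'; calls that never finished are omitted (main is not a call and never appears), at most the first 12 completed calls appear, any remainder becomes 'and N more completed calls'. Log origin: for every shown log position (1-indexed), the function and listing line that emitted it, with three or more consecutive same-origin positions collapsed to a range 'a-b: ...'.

Answer: the defect is in main at line 44.
Core observation: Every logged value matches the working version; the printed result is what differs.
Call chain: main.
First divergence: there is none — every log position agrees.
Execution walk:
  split_margin([9, 7, -5, 4, -2]) -> -5  [called from main, line 39]
  index_entries([9, 7, -5, 4, -2], -5) -> 1  [called from main, line 40]
  update_gauge(-5, -6) -> 9  [called from pack_ledger, line 33]
  pack_ledger(-5, 1) -> 9  [called from main, line 42]
Log line origins:
  1: logged in main at line 38
  2: logged in split_margin at line 2
  3: logged in split_margin at line 7
  4: logged in index_entries at line 11
  5-9: logged in index_entries at line 16
  10: logged in index_entries at line 17
  11: logged in main at line 41
  12: logged in pack_ledger at line 30
  13: logged in update_gauge at line 21
  14: logged in main at line 43
A correct fix: line 44: replace `//` with `*`.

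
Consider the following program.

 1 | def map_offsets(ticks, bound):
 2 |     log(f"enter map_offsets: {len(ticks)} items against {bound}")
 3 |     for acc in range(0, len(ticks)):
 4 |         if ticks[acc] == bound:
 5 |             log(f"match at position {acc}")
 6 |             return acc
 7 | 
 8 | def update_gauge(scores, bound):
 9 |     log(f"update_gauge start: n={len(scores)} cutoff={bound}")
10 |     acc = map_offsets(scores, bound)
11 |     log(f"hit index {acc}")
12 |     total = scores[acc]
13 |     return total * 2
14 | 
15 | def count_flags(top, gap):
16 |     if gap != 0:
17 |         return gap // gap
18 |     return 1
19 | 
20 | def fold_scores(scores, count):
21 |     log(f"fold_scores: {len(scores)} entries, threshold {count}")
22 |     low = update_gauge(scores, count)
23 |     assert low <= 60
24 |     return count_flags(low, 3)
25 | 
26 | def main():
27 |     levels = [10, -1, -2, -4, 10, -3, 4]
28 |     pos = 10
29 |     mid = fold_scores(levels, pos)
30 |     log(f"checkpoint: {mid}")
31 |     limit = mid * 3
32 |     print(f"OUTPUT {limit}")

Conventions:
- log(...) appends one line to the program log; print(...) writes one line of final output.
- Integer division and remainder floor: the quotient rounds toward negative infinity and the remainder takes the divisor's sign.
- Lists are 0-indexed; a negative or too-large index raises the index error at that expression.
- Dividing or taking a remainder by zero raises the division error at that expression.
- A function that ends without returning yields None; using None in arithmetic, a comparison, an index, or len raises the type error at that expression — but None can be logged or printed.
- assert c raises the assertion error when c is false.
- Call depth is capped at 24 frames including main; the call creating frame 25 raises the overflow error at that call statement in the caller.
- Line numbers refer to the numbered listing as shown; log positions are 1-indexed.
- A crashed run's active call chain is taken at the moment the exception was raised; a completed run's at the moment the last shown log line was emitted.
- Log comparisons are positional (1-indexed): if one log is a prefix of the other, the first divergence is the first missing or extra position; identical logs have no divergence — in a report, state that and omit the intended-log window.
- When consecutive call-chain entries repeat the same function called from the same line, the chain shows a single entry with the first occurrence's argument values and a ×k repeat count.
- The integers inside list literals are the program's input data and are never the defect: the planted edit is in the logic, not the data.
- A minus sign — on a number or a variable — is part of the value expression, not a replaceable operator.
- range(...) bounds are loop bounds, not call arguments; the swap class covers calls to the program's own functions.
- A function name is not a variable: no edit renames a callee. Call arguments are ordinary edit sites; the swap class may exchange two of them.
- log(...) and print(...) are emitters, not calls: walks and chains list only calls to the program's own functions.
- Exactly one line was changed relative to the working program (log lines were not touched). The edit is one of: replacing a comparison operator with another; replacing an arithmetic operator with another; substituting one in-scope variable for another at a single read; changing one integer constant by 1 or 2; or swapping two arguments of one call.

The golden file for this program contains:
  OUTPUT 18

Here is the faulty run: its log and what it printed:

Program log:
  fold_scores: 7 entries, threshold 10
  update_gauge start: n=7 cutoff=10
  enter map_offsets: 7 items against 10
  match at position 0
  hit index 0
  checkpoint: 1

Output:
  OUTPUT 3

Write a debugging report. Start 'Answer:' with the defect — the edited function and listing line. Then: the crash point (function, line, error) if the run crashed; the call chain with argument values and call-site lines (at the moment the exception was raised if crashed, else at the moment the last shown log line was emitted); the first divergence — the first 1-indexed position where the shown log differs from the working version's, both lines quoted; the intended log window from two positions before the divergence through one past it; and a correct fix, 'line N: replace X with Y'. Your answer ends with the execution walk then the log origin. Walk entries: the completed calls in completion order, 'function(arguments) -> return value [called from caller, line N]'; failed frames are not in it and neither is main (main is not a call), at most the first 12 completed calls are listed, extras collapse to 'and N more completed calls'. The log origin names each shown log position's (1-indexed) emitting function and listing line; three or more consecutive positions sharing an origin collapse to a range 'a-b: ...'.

Answer: the defect is in count_flags at line 17.
The tell: Position 6 is the first bad log line: 'checkpoint: 1' should read 'checkpoint: 6'.
Call chain: main.
First divergence: position 6 — the shown line 'checkpoint: 1' should read 'checkpoint: 6'.
Intended log window:
  4: match at position 0
  5: hit index 0
  6: checkpoint: 6
Execution walk:
  map_offsets([10, -1, -2, -4, 10, -3, 4], 10) -> 0  [called from update_gauge, line 10]
  update_gauge([10, -1, -2, -4, 10, -3, 4], 10) -> 20  [called from fold_scores, line 22]
  count_flags(20, 3) -> 1  [called from fold_scores, line 24]
  fold_scores([10, -1, -2, -4, 10, -3, 4], 10) -> 1  [called from main, line 29]
Log line origins:
  1 — fold_scores, line 21
  2 — update_gauge, line 9
  3 — map_offsets, line 2
  4 — map_offsets, line 5
  5 — update_gauge, line 11
  6 — main, line 30
A correct fix: line 17: replace `gap // gap` with `top // gap`.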